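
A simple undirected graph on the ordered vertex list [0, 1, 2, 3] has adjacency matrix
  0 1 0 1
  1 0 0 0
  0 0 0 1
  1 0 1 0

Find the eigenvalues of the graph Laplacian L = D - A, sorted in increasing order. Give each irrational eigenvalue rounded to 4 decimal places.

[0, 0.5858, 2, 3.4142]

With the vertex order [0, 1, 2, 3], the degrees are [2, 1, 1, 2], giving D = diag(2, 1, 1, 2) and L = D - A. Since every row of L sums to 0, the all-ones vector is in the kernel and 0 is an eigenvalue. The single zero eigenvalue shows the graph is connected.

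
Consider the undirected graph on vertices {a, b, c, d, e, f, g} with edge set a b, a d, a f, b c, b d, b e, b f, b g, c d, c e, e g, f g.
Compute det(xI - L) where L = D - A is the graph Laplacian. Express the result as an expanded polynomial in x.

Reading degrees in the order [a, b, c, d, e, f, g] gives [3, 6, 3, 3, 3, 3, 3]; set D = diag(3, 6, 3, 3, 3, 3, 3) and form L = D - A. The eigenvalues of L are [0, 2, 2, 4, 4, 5, 7]; the characteristic polynomial is the product of (x - lambda_i), which multiplies out to x^7 - 24x^6 + 231x^5 - 1140x^4 + 3036x^3 - 4128x^2 + 2240x. The constant term is 0 because L is singular (the all-ones vector lies in its kernel). The eigenvalues sum to 24, which equals trace(L) = 2|E|. By the matrix-tree theorem the graph has (1/7) * product of the nonzero eigenvalues = 320 spanning trees.

x^7 - 24x^6 + 231x^5 - 1140x^4 + 3036x^3 - 4128x^2 + 2240x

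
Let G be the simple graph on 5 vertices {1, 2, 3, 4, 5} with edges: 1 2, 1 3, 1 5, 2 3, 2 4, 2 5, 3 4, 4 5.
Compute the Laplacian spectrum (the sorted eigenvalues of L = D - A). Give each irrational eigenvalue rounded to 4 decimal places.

[0, 3, 3, 5, 5]

With the vertex order [1, 2, 3, 4, 5], the degrees are [3, 4, 3, 3, 3], giving D = diag(3, 4, 3, 3, 3) and L = D - A. Since every row of L sums to 0, the all-ones vector is in the kernel and 0 is an eigenvalue. The single zero eigenvalue shows the graph is connected. The largest eigenvalue, 5, is at most the vertex count 5.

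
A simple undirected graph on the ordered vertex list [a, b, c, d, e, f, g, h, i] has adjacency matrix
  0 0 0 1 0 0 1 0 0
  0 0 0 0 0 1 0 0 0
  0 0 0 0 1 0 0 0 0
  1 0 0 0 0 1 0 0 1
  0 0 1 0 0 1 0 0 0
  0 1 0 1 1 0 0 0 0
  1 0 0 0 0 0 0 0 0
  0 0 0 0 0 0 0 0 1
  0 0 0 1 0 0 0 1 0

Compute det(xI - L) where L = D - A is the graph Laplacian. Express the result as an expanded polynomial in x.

x^9 - 16x^8 + 103x^7 - 344x^6 + 640x^5 - 662x^4 + 361x^3 - 94x^2 + 9x

Each diagonal entry of L is the vertex degree and each off-diagonal entry is -1 where an edge is present, 0 otherwise; in the order [a, b, c, d, e, f, g, h, i] the diagonal is [2, 1, 1, 3, 2, 3, 1, 1, 2]. L has integer entries, so p(x) = det(xI - L) has integer coefficients. Expanding the determinant yields x^9 - 16x^8 + 103x^7 - 344x^6 + 640x^5 - 662x^4 + 361x^3 - 94x^2 + 9x. Since p(0) = det(-L) = 0, x divides p(x). The largest eigenvalue, 4.7421, is at most the vertex count 9. By the matrix-tree theorem the graph has (1/9) * product of the nonzero eigenvalues = 1 spanning tree.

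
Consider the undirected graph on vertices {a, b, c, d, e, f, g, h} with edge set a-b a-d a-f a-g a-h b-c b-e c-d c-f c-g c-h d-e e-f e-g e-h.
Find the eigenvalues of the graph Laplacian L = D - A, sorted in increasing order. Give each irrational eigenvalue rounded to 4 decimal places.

With the vertex order [a, b, c, d, e, f, g, h], the degrees are [5, 3, 5, 3, 5, 3, 3, 3], giving D = diag(5, 3, 5, 3, 5, 3, 3, 3) and L = D - A. The multiplicity of 0 as a Laplacian eigenvalue equals the number of connected components. The largest eigenvalue, 8, is at most the vertex count 8.

[0, 3, 3, 3, 3, 5, 5, 8]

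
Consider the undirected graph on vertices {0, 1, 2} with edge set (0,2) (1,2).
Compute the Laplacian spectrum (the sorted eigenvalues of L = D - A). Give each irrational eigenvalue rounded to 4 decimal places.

With the vertex order [0, 1, 2], the degrees are [1, 1, 2], giving D = diag(1, 1, 2) and L = D - A. Diagonalising L (or applying a numerical eigensolver to the 3x3 matrix) gives the spectrum above. The single zero eigenvalue shows the graph is connected. The largest eigenvalue, 3, is at most the vertex count 3.

[0, 1, 3]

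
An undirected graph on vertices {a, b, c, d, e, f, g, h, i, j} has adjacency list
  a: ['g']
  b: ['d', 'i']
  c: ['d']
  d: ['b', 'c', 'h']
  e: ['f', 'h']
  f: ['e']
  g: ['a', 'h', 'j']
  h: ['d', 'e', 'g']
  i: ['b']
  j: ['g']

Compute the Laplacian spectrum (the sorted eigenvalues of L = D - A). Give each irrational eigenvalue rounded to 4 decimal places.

Reading degrees in the order [a, b, c, d, e, f, g, h, i, j] gives [1, 2, 1, 3, 2, 1, 3, 3, 1, 1]; set D = diag(1, 2, 1, 3, 2, 1, 3, 3, 1, 1) and form L = D - A. Since every row of L sums to 0, the all-ones vector is in the kernel and 0 is an eigenvalue. The single zero eigenvalue shows the graph is connected. There is one zero in the spectrum, matching the 1 component.

[0, 0.2076, 0.3326, 0.6394, 1, 1.7049, 2.2883, 3.0761, 3.8552, 4.8958]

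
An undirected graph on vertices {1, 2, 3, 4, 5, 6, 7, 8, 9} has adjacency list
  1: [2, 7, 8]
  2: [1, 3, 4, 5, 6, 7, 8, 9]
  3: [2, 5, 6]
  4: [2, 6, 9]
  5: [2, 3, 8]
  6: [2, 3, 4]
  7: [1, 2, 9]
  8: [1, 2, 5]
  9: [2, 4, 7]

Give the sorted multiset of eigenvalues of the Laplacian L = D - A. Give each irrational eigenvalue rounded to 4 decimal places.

Each diagonal entry of L is the vertex degree and each off-diagonal entry is -1 where an edge is present, 0 otherwise; in the order [1, 2, 3, 4, 5, 6, 7, 8, 9] the diagonal is [3, 8, 3, 3, 3, 3, 3, 3, 3]. Diagonalising L (or applying a numerical eigensolver to the 9x9 matrix) gives the spectrum above. The single zero eigenvalue shows the graph is connected.

[0, 1.5858, 1.5858, 3, 3, 4.4142, 4.4142, 5, 9]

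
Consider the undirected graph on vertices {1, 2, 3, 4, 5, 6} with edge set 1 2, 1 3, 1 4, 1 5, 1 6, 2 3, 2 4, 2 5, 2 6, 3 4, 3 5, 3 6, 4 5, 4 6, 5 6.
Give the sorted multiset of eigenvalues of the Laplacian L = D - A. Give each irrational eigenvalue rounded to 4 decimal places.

[0, 6, 6, 6, 6, 6]

With the vertex order [1, 2, 3, 4, 5, 6], the degrees are [5, 5, 5, 5, 5, 5], giving D = diag(5, 5, 5, 5, 5, 5) and L = D - A. L is symmetric positive semidefinite, so every eigenvalue is real and nonnegative. The largest eigenvalue, 6, is at most the vertex count 6.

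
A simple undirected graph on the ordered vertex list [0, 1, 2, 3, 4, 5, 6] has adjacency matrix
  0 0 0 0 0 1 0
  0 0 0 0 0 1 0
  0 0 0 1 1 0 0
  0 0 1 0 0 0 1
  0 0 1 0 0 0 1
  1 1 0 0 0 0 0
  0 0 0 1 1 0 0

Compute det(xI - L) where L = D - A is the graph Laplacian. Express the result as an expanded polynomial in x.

Reading degrees in the order [0, 1, 2, 3, 4, 5, 6] gives [1, 1, 2, 2, 2, 2, 2]; set D = diag(1, 1, 2, 2, 2, 2, 2) and form L = D - A. L has integer entries, so p(x) = det(xI - L) has integer coefficients. Expanding the determinant yields x^7 - 12x^6 + 55x^5 - 120x^4 + 124x^3 - 48x^2. The coefficient of x^6 equals -trace(L) = -12, matching the sum of degrees. The eigenvalues sum to 12, which equals trace(L) = 2|E|.

x^7 - 12x^6 + 55x^5 - 120x^4 + 124x^3 - 48x^2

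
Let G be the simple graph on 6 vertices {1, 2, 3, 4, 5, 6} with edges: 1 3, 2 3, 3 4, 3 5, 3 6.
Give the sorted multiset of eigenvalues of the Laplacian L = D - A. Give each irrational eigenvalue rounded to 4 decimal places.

[0, 1, 1, 1, 1, 6]

Reading degrees in the order [1, 2, 3, 4, 5, 6] gives [1, 1, 5, 1, 1, 1]; set D = diag(1, 1, 5, 1, 1, 1) and form L = D - A. The multiplicity of 0 as a Laplacian eigenvalue equals the number of connected components. The single zero eigenvalue shows the graph is connected. By the matrix-tree theorem the graph has (1/6) * product of the nonzero eigenvalues = 1 spanning tree.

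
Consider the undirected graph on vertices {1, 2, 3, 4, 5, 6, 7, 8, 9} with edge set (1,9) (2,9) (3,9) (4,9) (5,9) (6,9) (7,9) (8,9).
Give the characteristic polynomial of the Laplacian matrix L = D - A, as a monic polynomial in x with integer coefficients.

With the vertex order [1, 2, 3, 4, 5, 6, 7, 8, 9], the degrees are [1, 1, 1, 1, 1, 1, 1, 1, 8], giving D = diag(1, 1, 1, 1, 1, 1, 1, 1, 8) and L = D - A. Computing det(xI - L) by cofactor expansion (or equivalently via sum-over-permutations) gives x^9 - 16x^8 + 84x^7 - 224x^6 + 350x^5 - 336x^4 + 196x^3 - 64x^2 + 9x. The coefficient of x^8 equals -trace(L) = -16, matching the sum of degrees. The largest eigenvalue, 9, is at most the vertex count 9. The eigenvalues sum to 16, which equals trace(L) = 2|E|.

x^9 - 16x^8 + 84x^7 - 224x^6 + 350x^5 - 336x^4 + 196x^3 - 64x^2 + 9x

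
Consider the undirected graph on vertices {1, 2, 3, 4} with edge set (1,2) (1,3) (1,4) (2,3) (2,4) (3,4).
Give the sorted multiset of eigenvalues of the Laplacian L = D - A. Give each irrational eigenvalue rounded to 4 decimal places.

With the vertex order [1, 2, 3, 4], the degrees are [3, 3, 3, 3], giving D = diag(3, 3, 3, 3) and L = D - A. L is symmetric positive semidefinite, so every eigenvalue is real and nonnegative. The largest eigenvalue, 4, is at most the vertex count 4.

[0, 4, 4, 4]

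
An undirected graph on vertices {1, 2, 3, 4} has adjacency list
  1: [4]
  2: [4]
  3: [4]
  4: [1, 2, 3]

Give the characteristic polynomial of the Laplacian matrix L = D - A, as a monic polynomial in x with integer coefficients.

With the vertex order [1, 2, 3, 4], the degrees are [1, 1, 1, 3], giving D = diag(1, 1, 1, 3) and L = D - A. L has integer entries, so p(x) = det(xI - L) has integer coefficients. Expanding the determinant yields x^4 - 6x^3 + 9x^2 - 4x. The coefficient of x^3 equals -trace(L) = -6, matching the sum of degrees. There is one zero in the spectrum, matching the 1 component.

x^4 - 6x^3 + 9x^2 - 4x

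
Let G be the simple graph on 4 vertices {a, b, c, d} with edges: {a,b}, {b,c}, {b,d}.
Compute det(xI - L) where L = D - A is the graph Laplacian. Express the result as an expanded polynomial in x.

x^4 - 6x^3 + 9x^2 - 4x

Each diagonal entry of L is the vertex degree and each off-diagonal entry is -1 where an edge is present, 0 otherwise; in the order [a, b, c, d] the diagonal is [1, 3, 1, 1]. The eigenvalues of L are [0, 1, 1, 4]; the characteristic polynomial is the product of (x - lambda_i), which multiplies out to x^4 - 6x^3 + 9x^2 - 4x. The coefficient of x^3 equals -trace(L) = -6, matching the sum of degrees. The largest eigenvalue, 4, is at most the vertex count 4.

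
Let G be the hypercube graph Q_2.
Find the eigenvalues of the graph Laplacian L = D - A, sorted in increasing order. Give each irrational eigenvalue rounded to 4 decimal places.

[0, 2, 2, 4]

The graph has 4 vertices and degree multiset [2, 2, 2, 2]; D is the diagonal matrix of degrees and L = D - A. L is symmetric positive semidefinite, so every eigenvalue is real and nonnegative.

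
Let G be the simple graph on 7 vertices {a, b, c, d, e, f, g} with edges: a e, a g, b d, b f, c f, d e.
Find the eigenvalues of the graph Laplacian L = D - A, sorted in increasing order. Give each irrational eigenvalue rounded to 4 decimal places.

[0, 0.1981, 0.7530, 1.5550, 2.4450, 3.2470, 3.8019]

Each diagonal entry of L is the vertex degree and each off-diagonal entry is -1 where an edge is present, 0 otherwise; in the order [a, b, c, d, e, f, g] the diagonal is [2, 2, 1, 2, 2, 2, 1]. The multiplicity of 0 as a Laplacian eigenvalue equals the number of connected components. The single zero eigenvalue shows the graph is connected. The largest eigenvalue, 3.8019, is at most the vertex count 7. There is one zero in the spectrum, matching the 1 component.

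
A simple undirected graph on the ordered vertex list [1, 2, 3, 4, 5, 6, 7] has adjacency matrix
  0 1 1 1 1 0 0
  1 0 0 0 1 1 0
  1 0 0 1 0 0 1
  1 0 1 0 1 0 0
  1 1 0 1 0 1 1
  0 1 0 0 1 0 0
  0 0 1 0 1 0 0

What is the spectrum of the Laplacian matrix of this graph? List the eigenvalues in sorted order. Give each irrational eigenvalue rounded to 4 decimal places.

[0, 1.2627, 2.1222, 3.3178, 3.8885, 5.1153, 6.2934]

Each diagonal entry of L is the vertex degree and each off-diagonal entry is -1 where an edge is present, 0 otherwise; in the order [1, 2, 3, 4, 5, 6, 7] the diagonal is [4, 3, 3, 3, 5, 2, 2]. The multiplicity of 0 as a Laplacian eigenvalue equals the number of connected components. There is one zero in the spectrum, matching the 1 component. By the matrix-tree theorem the graph has (1/7) * product of the nonzero eigenvalues = 159 spanning trees.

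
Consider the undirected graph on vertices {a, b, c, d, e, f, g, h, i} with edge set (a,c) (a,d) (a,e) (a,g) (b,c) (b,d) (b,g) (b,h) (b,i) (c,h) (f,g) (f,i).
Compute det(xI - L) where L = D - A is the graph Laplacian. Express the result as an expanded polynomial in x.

With the vertex order [a, b, c, d, e, f, g, h, i], the degrees are [4, 5, 3, 2, 1, 2, 3, 2, 2], giving D = diag(4, 5, 3, 2, 1, 2, 3, 2, 2) and L = D - A. L has integer entries, so p(x) = det(xI - L) has integer coefficients. Expanding the determinant yields x^9 - 24x^8 + 238x^7 - 1270x^6 + 3973x^5 - 7424x^4 + 8044x^3 - 4592x^2 + 1053x. Since p(0) = det(-L) = 0, x divides p(x). The largest eigenvalue, 6.5606, is at most the vertex count 9. There is one zero in the spectrum, matching the 1 component.

x^9 - 24x^8 + 238x^7 - 1270x^6 + 3973x^5 - 7424x^4 + 8044x^3 - 4592x^2 + 1053x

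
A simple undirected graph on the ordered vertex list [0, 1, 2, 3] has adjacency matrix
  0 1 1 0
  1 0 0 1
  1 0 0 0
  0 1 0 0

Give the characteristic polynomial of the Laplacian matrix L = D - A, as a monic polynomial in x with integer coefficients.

With the vertex order [0, 1, 2, 3], the degrees are [2, 2, 1, 1], giving D = diag(2, 2, 1, 1) and L = D - A. Computing det(xI - L) by cofactor expansion (or equivalently via sum-over-permutations) gives x^4 - 6x^3 + 10x^2 - 4x. The constant term is 0 because L is singular (the all-ones vector lies in its kernel). By the matrix-tree theorem the graph has (1/4) * product of the nonzero eigenvalues = 1 spanning tree. The largest eigenvalue, 3.4142, is at most the vertex count 4.

x^4 - 6x^3 + 10x^2 - 4x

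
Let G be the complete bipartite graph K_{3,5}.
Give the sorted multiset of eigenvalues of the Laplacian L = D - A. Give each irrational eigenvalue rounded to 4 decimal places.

The graph has 8 vertices and degree multiset [5, 5, 5, 3, 3, 3, 3, 3]; D is the diagonal matrix of degrees and L = D - A. L is symmetric positive semidefinite, so every eigenvalue is real and nonnegative. The eigenvalues sum to 30, which equals trace(L) = 2|E|.

[0, 3, 3, 3, 3, 5, 5, 8]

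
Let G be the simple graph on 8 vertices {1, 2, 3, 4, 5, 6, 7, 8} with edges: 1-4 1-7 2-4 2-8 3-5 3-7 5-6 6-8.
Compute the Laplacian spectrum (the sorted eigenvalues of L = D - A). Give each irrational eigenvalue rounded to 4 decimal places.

[0, 0.5858, 0.5858, 2, 2, 3.4142, 3.4142, 4]

With the vertex order [1, 2, 3, 4, 5, 6, 7, 8], the degrees are [2, 2, 2, 2, 2, 2, 2, 2], giving D = diag(2, 2, 2, 2, 2, 2, 2, 2) and L = D - A. Diagonalising L (or applying a numerical eigensolver to the 8x8 matrix) gives the spectrum above. The single zero eigenvalue shows the graph is connected. There is one zero in the spectrum, matching the 1 component.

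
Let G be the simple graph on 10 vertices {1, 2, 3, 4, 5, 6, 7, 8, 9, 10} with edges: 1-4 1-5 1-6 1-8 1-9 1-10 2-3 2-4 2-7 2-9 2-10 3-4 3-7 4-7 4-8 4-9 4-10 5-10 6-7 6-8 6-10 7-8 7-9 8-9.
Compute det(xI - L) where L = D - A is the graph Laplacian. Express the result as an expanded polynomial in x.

x^10 - 48x^9 + 1003x^8 - 11950x^7 + 89237x^6 - 431806x^5 + 1348754x^4 - 2609516x^3 + 2819695x^2 - 1285510x

Each diagonal entry of L is the vertex degree and each off-diagonal entry is -1 where an edge is present, 0 otherwise; in the order [1, 2, 3, 4, 5, 6, 7, 8, 9, 10] the diagonal is [6, 5, 3, 7, 2, 4, 6, 5, 5, 5]. L has integer entries, so p(x) = det(xI - L) has integer coefficients. Expanding the determinant yields x^10 - 48x^9 + 1003x^8 - 11950x^7 + 89237x^6 - 431806x^5 + 1348754x^4 - 2609516x^3 + 2819695x^2 - 1285510x. The constant term is 0 because L is singular (the all-ones vector lies in its kernel). There is one zero in the spectrum, matching the 1 component.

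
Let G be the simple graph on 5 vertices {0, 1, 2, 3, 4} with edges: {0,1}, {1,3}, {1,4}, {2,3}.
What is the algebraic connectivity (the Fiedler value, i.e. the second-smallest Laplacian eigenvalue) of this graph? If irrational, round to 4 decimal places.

With the vertex order [0, 1, 2, 3, 4], the degrees are [1, 3, 1, 2, 1], giving D = diag(1, 3, 1, 2, 1) and L = D - A. The sorted Laplacian eigenvalues are [0, 0.5188, 1, 2.3111, 4.1701]; the algebraic connectivity is the second entry, 0.5188. By the matrix-tree theorem the graph has (1/5) * product of the nonzero eigenvalues = 1 spanning tree.

0.5188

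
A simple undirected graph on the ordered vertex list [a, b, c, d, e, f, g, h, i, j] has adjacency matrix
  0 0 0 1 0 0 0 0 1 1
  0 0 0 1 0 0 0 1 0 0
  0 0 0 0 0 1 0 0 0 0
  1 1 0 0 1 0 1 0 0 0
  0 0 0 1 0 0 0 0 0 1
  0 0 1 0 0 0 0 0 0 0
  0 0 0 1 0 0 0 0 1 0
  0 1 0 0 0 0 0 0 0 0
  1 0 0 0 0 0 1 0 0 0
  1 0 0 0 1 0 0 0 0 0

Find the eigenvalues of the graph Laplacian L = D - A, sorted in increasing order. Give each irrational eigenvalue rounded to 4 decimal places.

[0, 0, 0.4113, 1, 2, 2, 2.4537, 3, 3.5463, 5.5887]

Reading degrees in the order [a, b, c, d, e, f, g, h, i, j] gives [3, 2, 1, 4, 2, 1, 2, 1, 2, 2]; set D = diag(3, 2, 1, 4, 2, 1, 2, 1, 2, 2) and form L = D - A. Diagonalising L (or applying a numerical eigensolver to the 10x10 matrix) gives the spectrum above. The 2 zero eigenvalues correspond to the 2 connected components. The eigenvalues sum to 20, which equals trace(L) = 2|E|. The largest eigenvalue, 5.5887, is at most the vertex count 10.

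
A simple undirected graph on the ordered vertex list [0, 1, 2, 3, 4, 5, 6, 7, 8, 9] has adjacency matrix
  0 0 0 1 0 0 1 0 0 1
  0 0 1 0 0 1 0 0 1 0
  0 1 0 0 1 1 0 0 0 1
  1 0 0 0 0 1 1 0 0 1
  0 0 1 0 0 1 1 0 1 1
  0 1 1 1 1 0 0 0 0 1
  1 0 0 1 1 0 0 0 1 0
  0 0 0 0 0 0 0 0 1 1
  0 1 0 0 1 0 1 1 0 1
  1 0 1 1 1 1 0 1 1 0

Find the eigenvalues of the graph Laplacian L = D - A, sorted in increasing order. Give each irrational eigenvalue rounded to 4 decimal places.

With the vertex order [0, 1, 2, 3, 4, 5, 6, 7, 8, 9], the degrees are [3, 3, 4, 4, 5, 5, 4, 2, 5, 7], giving D = diag(3, 3, 4, 4, 5, 5, 4, 2, 5, 7) and L = D - A. Since every row of L sums to 0, the all-ones vector is in the kernel and 0 is an eigenvalue. The largest eigenvalue, 8.3259, is at most the vertex count 10.

[0, 1.7210, 1.8299, 3.6155, 3.6889, 4.3502, 5.4812, 6.0548, 6.9326, 8.3259]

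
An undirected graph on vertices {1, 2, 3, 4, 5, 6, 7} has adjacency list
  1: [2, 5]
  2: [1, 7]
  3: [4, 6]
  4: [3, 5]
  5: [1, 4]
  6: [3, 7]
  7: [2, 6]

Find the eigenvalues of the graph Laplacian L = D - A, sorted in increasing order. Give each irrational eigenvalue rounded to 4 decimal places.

[0, 0.7530, 0.7530, 2.4450, 2.4450, 3.8019, 3.8019]

With the vertex order [1, 2, 3, 4, 5, 6, 7], the degrees are [2, 2, 2, 2, 2, 2, 2], giving D = diag(2, 2, 2, 2, 2, 2, 2) and L = D - A. Diagonalising L (or applying a numerical eigensolver to the 7x7 matrix) gives the spectrum above. The single zero eigenvalue shows the graph is connected. The eigenvalues sum to 14, which equals trace(L) = 2|E|.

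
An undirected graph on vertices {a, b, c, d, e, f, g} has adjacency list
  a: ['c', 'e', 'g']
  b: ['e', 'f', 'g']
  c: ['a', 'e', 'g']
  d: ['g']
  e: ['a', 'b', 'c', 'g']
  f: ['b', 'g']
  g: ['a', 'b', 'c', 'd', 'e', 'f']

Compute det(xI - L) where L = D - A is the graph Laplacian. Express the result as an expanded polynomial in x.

Each diagonal entry of L is the vertex degree and each off-diagonal entry is -1 where an edge is present, 0 otherwise; in the order [a, b, c, d, e, f, g] the diagonal is [3, 3, 3, 1, 4, 2, 6]. Computing det(xI - L) by cofactor expansion (or equivalently via sum-over-permutations) gives x^7 - 22x^6 + 189x^5 - 804x^4 + 1762x^3 - 1854x^2 + 728x. Since p(0) = det(-L) = 0, x divides p(x). The largest eigenvalue, 7, is at most the vertex count 7.

x^7 - 22x^6 + 189x^5 - 804x^4 + 1762x^3 - 1854x^2 + 728x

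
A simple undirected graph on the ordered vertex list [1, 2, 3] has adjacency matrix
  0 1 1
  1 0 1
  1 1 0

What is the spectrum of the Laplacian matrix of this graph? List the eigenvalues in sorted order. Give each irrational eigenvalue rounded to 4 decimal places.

Reading degrees in the order [1, 2, 3] gives [2, 2, 2]; set D = diag(2, 2, 2) and form L = D - A. Diagonalising L (or applying a numerical eigensolver to the 3x3 matrix) gives the spectrum above. The single zero eigenvalue shows the graph is connected. The eigenvalues sum to 6, which equals trace(L) = 2|E|. The largest eigenvalue, 3, is at most the vertex count 3.

[0, 3, 3]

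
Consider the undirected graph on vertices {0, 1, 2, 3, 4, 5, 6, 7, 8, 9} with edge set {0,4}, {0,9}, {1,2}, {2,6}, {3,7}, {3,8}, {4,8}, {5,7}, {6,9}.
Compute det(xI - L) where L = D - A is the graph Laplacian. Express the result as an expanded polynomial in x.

Each diagonal entry of L is the vertex degree and each off-diagonal entry is -1 where an edge is present, 0 otherwise; in the order [0, 1, 2, 3, 4, 5, 6, 7, 8, 9] the diagonal is [2, 1, 2, 2, 2, 1, 2, 2, 2, 2]. Computing det(xI - L) by cofactor expansion (or equivalently via sum-over-permutations) gives x^10 - 18x^9 + 136x^8 - 560x^7 + 1365x^6 - 2002x^5 + 1716x^4 - 792x^3 + 165x^2 - 10x. The coefficient of x^9 equals -trace(L) = -18, matching the sum of degrees. There is one zero in the spectrum, matching the 1 component.

x^10 - 18x^9 + 136x^8 - 560x^7 + 1365x^6 - 2002x^5 + 1716x^4 - 792x^3 + 165x^2 - 10x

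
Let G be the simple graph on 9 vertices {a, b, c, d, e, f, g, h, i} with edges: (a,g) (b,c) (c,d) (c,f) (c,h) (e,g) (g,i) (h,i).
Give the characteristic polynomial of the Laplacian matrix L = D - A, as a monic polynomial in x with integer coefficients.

Each diagonal entry of L is the vertex degree and each off-diagonal entry is -1 where an edge is present, 0 otherwise; in the order [a, b, c, d, e, f, g, h, i] the diagonal is [1, 1, 4, 1, 1, 1, 3, 2, 2]. L has integer entries, so p(x) = det(xI - L) has integer coefficients. Expanding the determinant yields x^9 - 16x^8 + 101x^7 - 326x^6 + 588x^5 - 608x^4 + 349x^3 - 98x^2 + 9x. Since p(0) = det(-L) = 0, x divides p(x). The eigenvalues sum to 16, which equals trace(L) = 2|E|.

x^9 - 16x^8 + 101x^7 - 326x^6 + 588x^5 - 608x^4 + 349x^3 - 98x^2 + 9x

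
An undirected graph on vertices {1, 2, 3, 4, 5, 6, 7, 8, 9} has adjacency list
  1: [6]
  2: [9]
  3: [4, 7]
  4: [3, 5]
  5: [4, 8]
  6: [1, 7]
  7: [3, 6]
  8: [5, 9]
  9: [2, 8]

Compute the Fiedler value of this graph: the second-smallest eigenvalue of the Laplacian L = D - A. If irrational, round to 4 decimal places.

0.1206

Each diagonal entry of L is the vertex degree and each off-diagonal entry is -1 where an edge is present, 0 otherwise; in the order [1, 2, 3, 4, 5, 6, 7, 8, 9] the diagonal is [1, 1, 2, 2, 2, 2, 2, 2, 2]. Computing the eigenvalues of L and sorting gives [0, 0.1206, 0.4679, 1, 1.6527, 2.3473, 3, 3.5321, 3.8794]. The Fiedler value lambda_2 = 0.1206 is strictly positive, so the graph is connected. The largest eigenvalue, 3.8794, is at most the vertex count 9.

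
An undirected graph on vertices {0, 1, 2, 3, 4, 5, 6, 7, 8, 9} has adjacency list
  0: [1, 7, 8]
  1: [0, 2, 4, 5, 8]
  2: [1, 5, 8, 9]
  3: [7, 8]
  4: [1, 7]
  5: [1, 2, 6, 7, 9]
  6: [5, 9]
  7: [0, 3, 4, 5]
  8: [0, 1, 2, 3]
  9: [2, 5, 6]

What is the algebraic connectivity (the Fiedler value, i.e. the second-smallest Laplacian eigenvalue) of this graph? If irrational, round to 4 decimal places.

Reading degrees in the order [0, 1, 2, 3, 4, 5, 6, 7, 8, 9] gives [3, 5, 4, 2, 2, 5, 2, 4, 4, 3]; set D = diag(3, 5, 4, 2, 2, 5, 2, 4, 4, 3) and form L = D - A. The smallest Laplacian eigenvalue is always 0. The next one, lambda_2 = 0.9064, measures how hard the graph is to disconnect: larger values mean better connectivity. The largest eigenvalue, 6.9279, is at most the vertex count 10. The eigenvalues sum to 34, which equals trace(L) = 2|E|.

0.9064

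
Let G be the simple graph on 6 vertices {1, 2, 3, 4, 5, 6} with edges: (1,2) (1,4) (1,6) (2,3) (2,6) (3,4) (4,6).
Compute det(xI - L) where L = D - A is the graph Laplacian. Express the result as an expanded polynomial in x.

x^6 - 14x^5 + 71x^4 - 154x^3 + 120x^2

With the vertex order [1, 2, 3, 4, 5, 6], the degrees are [3, 3, 2, 3, 0, 3], giving D = diag(3, 3, 2, 3, 0, 3) and L = D - A. L has integer entries, so p(x) = det(xI - L) has integer coefficients. Expanding the determinant yields x^6 - 14x^5 + 71x^4 - 154x^3 + 120x^2. Since p(0) = det(-L) = 0, x divides p(x). There are 2 zeros in the spectrum, matching the 2 components.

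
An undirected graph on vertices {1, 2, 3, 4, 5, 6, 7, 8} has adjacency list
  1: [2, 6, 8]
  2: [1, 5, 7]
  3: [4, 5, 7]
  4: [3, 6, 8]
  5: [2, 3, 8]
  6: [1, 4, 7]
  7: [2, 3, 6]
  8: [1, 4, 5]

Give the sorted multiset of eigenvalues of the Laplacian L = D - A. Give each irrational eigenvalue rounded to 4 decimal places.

[0, 2, 2, 2, 4, 4, 4, 6]

With the vertex order [1, 2, 3, 4, 5, 6, 7, 8], the degrees are [3, 3, 3, 3, 3, 3, 3, 3], giving D = diag(3, 3, 3, 3, 3, 3, 3, 3) and L = D - A. L is symmetric positive semidefinite, so every eigenvalue is real and nonnegative. The single zero eigenvalue shows the graph is connected. The largest eigenvalue, 6, is at most the vertex count 8.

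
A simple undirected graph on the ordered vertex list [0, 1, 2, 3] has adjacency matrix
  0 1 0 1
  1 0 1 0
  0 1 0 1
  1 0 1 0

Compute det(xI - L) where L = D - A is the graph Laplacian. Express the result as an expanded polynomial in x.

Each diagonal entry of L is the vertex degree and each off-diagonal entry is -1 where an edge is present, 0 otherwise; in the order [0, 1, 2, 3] the diagonal is [2, 2, 2, 2]. L has integer entries, so p(x) = det(xI - L) has integer coefficients. Expanding the determinant yields x^4 - 8x^3 + 20x^2 - 16x. The constant term is 0 because L is singular (the all-ones vector lies in its kernel). The eigenvalues sum to 8, which equals trace(L) = 2|E|. There is one zero in the spectrum, matching the 1 component.

x^4 - 8x^3 + 20x^2 - 16x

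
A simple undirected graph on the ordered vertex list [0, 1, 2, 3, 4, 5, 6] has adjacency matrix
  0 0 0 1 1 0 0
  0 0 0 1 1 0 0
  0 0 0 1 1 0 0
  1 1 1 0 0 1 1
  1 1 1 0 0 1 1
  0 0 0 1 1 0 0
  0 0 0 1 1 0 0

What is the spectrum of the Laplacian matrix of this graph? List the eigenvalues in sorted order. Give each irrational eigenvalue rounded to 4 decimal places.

Each diagonal entry of L is the vertex degree and each off-diagonal entry is -1 where an edge is present, 0 otherwise; in the order [0, 1, 2, 3, 4, 5, 6] the diagonal is [2, 2, 2, 5, 5, 2, 2]. L is symmetric positive semidefinite, so every eigenvalue is real and nonnegative. The single zero eigenvalue shows the graph is connected. There is one zero in the spectrum, matching the 1 component.

[0, 2, 2, 2, 2, 5, 7]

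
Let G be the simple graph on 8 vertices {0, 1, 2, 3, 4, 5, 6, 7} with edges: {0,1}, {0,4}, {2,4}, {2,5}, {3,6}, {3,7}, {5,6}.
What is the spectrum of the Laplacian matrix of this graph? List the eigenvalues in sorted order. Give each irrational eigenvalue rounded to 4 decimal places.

Each diagonal entry of L is the vertex degree and each off-diagonal entry is -1 where an edge is present, 0 otherwise; in the order [0, 1, 2, 3, 4, 5, 6, 7] the diagonal is [2, 1, 2, 2, 2, 2, 2, 1]. L is symmetric positive semidefinite, so every eigenvalue is real and nonnegative. The single zero eigenvalue shows the graph is connected. By the matrix-tree theorem the graph has (1/8) * product of the nonzero eigenvalues = 1 spanning tree. The largest eigenvalue, 3.8478, is at most the vertex count 8.

[0, 0.1522, 0.5858, 1.2346, 2, 2.7654, 3.4142, 3.8478]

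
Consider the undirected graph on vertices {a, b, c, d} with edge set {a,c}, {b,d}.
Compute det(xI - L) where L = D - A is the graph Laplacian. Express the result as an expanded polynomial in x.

Each diagonal entry of L is the vertex degree and each off-diagonal entry is -1 where an edge is present, 0 otherwise; in the order [a, b, c, d] the diagonal is [1, 1, 1, 1]. L has integer entries, so p(x) = det(xI - L) has integer coefficients. Expanding the determinant yields x^4 - 4x^3 + 4x^2. The coefficient of x^3 equals -trace(L) = -4, matching the sum of degrees. The largest eigenvalue, 2, is at most the vertex count 4. The eigenvalues sum to 4, which equals trace(L) = 2|E|.

x^4 - 4x^3 + 4x^2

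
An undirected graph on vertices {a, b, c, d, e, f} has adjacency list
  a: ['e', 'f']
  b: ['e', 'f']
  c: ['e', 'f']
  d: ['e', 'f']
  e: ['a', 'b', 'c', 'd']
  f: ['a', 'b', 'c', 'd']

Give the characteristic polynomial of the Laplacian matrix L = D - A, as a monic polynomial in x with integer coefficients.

Reading degrees in the order [a, b, c, d, e, f] gives [2, 2, 2, 2, 4, 4]; set D = diag(2, 2, 2, 2, 4, 4) and form L = D - A. Computing det(xI - L) by cofactor expansion (or equivalently via sum-over-permutations) gives x^6 - 16x^5 + 96x^4 - 272x^3 + 368x^2 - 192x. The constant term is 0 because L is singular (the all-ones vector lies in its kernel). The largest eigenvalue, 6, is at most the vertex count 6. By the matrix-tree theorem the graph has (1/6) * product of the nonzero eigenvalues = 32 spanning trees.

x^6 - 16x^5 + 96x^4 - 272x^3 + 368x^2 - 192x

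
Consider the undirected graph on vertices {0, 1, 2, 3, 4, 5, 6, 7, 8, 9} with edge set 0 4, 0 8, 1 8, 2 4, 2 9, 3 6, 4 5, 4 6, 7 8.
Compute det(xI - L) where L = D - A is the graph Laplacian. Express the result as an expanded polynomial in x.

x^10 - 18x^9 + 132x^8 - 514x^7 + 1162x^6 - 1566x^5 + 1243x^4 - 552x^3 + 122x^2 - 10x

Reading degrees in the order [0, 1, 2, 3, 4, 5, 6, 7, 8, 9] gives [2, 1, 2, 1, 4, 1, 2, 1, 3, 1]; set D = diag(2, 1, 2, 1, 4, 1, 2, 1, 3, 1) and form L = D - A. Computing det(xI - L) by cofactor expansion (or equivalently via sum-over-permutations) gives x^10 - 18x^9 + 132x^8 - 514x^7 + 1162x^6 - 1566x^5 + 1243x^4 - 552x^3 + 122x^2 - 10x. The constant term is 0 because L is singular (the all-ones vector lies in its kernel). By the matrix-tree theorem the graph has (1/10) * product of the nonzero eigenvalues = 1 spanning tree.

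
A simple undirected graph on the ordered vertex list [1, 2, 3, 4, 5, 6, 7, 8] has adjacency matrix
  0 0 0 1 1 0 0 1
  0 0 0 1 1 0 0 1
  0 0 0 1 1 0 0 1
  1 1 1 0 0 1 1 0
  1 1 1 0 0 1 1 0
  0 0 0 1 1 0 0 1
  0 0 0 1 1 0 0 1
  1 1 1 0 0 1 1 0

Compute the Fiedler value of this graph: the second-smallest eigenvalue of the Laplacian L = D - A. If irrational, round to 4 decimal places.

3

Reading degrees in the order [1, 2, 3, 4, 5, 6, 7, 8] gives [3, 3, 3, 5, 5, 3, 3, 5]; set D = diag(3, 3, 3, 5, 5, 3, 3, 5) and form L = D - A. Computing the eigenvalues of L and sorting gives [0, 3, 3, 3, 3, 5, 5, 8]. The Fiedler value lambda_2 = 3 is strictly positive, so the graph is connected. By the matrix-tree theorem the graph has (1/8) * product of the nonzero eigenvalues = 2025 spanning trees. There is one zero in the spectrum, matching the 1 component.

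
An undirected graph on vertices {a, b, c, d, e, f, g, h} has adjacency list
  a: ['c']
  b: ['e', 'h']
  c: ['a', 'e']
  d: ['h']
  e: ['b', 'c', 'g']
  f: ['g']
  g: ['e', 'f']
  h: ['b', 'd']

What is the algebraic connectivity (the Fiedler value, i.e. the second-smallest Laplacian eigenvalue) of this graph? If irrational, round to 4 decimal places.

0.2434

Reading degrees in the order [a, b, c, d, e, f, g, h] gives [1, 2, 2, 1, 3, 1, 2, 2]; set D = diag(1, 2, 2, 1, 3, 1, 2, 2) and form L = D - A. Computing the eigenvalues of L and sorting gives [0, 0.2434, 0.3820, 1.1798, 2, 2.6180, 3.1386, 4.4383]. The Fiedler value lambda_2 = 0.2434 is strictly positive, so the graph is connected. The largest eigenvalue, 4.4383, is at most the vertex count 8. There is one zero in the spectrum, matching the 1 component.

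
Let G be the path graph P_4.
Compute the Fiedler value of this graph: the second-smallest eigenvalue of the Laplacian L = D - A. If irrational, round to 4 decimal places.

0.5858

The graph has 4 vertices and degree multiset [2, 2, 1, 1]; D is the diagonal matrix of degrees and L = D - A. The smallest Laplacian eigenvalue is always 0. The next one, lambda_2 = 0.5858, measures how hard the graph is to disconnect: larger values mean better connectivity. The largest eigenvalue, 3.4142, is at most the vertex count 4.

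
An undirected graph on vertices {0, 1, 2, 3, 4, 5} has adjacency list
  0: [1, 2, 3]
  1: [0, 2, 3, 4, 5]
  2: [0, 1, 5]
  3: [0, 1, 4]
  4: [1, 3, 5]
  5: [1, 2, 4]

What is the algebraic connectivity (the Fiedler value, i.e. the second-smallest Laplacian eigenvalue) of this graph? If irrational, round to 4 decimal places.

With the vertex order [0, 1, 2, 3, 4, 5], the degrees are [3, 5, 3, 3, 3, 3], giving D = diag(3, 5, 3, 3, 3, 3) and L = D - A. The sorted Laplacian eigenvalues are [0, 2.3820, 2.3820, 4.6180, 4.6180, 6]; the algebraic connectivity is the second entry, 2.3820. The largest eigenvalue, 6, is at most the vertex count 6.

2.3820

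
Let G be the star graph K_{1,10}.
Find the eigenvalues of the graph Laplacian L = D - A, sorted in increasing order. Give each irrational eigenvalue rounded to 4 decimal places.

[0, 1, 1, 1, 1, 1, 1, 1, 1, 1, 11]

The graph has 11 vertices and degree multiset [10, 1, 1, 1, 1, 1, 1, 1, 1, 1, 1]; D is the diagonal matrix of degrees and L = D - A. The multiplicity of 0 as a Laplacian eigenvalue equals the number of connected components. There is one zero in the spectrum, matching the 1 component. The eigenvalues sum to 20, which equals trace(L) = 2|E|.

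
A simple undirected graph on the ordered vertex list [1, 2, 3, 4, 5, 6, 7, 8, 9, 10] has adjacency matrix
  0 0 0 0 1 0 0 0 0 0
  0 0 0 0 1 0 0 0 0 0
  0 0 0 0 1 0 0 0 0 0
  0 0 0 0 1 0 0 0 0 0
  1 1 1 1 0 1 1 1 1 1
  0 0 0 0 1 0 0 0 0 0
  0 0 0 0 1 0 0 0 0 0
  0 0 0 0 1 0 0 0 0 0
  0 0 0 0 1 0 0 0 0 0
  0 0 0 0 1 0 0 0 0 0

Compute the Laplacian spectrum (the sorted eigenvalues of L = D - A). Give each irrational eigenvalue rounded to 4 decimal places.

Reading degrees in the order [1, 2, 3, 4, 5, 6, 7, 8, 9, 10] gives [1, 1, 1, 1, 9, 1, 1, 1, 1, 1]; set D = diag(1, 1, 1, 1, 9, 1, 1, 1, 1, 1) and form L = D - A. Diagonalising L (or applying a numerical eigensolver to the 10x10 matrix) gives the spectrum above. The single zero eigenvalue shows the graph is connected. There is one zero in the spectrum, matching the 1 component. The eigenvalues sum to 18, which equals trace(L) = 2|E|.

[0, 1, 1, 1, 1, 1, 1, 1, 1, 10]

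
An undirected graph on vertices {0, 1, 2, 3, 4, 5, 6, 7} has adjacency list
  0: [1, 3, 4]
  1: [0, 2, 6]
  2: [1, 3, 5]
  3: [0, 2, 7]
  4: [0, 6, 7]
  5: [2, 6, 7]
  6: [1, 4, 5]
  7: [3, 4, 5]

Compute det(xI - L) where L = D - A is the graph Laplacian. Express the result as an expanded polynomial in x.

Reading degrees in the order [0, 1, 2, 3, 4, 5, 6, 7] gives [3, 3, 3, 3, 3, 3, 3, 3]; set D = diag(3, 3, 3, 3, 3, 3, 3, 3) and form L = D - A. L has integer entries, so p(x) = det(xI - L) has integer coefficients. Expanding the determinant yields x^8 - 24x^7 + 240x^6 - 1296x^5 + 4080x^4 - 7488x^3 + 7424x^2 - 3072x. Since p(0) = det(-L) = 0, x divides p(x). There is one zero in the spectrum, matching the 1 component. The largest eigenvalue, 6, is at most the vertex count 8.

x^8 - 24x^7 + 240x^6 - 1296x^5 + 4080x^4 - 7488x^3 + 7424x^2 - 3072x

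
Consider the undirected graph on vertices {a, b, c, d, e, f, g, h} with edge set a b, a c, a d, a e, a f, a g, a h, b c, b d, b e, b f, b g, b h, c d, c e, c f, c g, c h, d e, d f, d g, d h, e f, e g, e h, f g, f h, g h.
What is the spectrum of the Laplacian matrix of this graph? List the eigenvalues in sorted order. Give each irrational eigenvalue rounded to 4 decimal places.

[0, 8, 8, 8, 8, 8, 8, 8]

Each diagonal entry of L is the vertex degree and each off-diagonal entry is -1 where an edge is present, 0 otherwise; in the order [a, b, c, d, e, f, g, h] the diagonal is [7, 7, 7, 7, 7, 7, 7, 7]. Diagonalising L (or applying a numerical eigensolver to the 8x8 matrix) gives the spectrum above. The single zero eigenvalue shows the graph is connected. The eigenvalues sum to 56, which equals trace(L) = 2|E|.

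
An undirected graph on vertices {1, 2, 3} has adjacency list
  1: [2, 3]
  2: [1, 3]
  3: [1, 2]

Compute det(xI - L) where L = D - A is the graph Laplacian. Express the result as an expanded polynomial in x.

x^3 - 6x^2 + 9x

With the vertex order [1, 2, 3], the degrees are [2, 2, 2], giving D = diag(2, 2, 2) and L = D - A. L has integer entries, so p(x) = det(xI - L) has integer coefficients. Expanding the determinant yields x^3 - 6x^2 + 9x. The coefficient of x^2 equals -trace(L) = -6, matching the sum of degrees.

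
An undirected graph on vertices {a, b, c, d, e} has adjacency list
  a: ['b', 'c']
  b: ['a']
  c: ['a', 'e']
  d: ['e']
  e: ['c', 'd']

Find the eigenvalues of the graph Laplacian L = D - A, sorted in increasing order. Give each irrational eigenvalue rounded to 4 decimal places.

[0, 0.3820, 1.3820, 2.6180, 3.6180]

With the vertex order [a, b, c, d, e], the degrees are [2, 1, 2, 1, 2], giving D = diag(2, 1, 2, 1, 2) and L = D - A. Diagonalising L (or applying a numerical eigensolver to the 5x5 matrix) gives the spectrum above. There is one zero in the spectrum, matching the 1 component.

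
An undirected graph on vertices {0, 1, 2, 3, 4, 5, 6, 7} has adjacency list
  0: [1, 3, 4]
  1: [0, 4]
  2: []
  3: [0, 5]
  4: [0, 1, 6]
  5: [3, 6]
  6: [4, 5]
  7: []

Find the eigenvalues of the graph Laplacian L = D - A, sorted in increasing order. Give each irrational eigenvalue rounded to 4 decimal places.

Reading degrees in the order [0, 1, 2, 3, 4, 5, 6, 7] gives [3, 2, 0, 2, 3, 2, 2, 0]; set D = diag(3, 2, 0, 2, 3, 2, 2, 0) and form L = D - A. Diagonalising L (or applying a numerical eigensolver to the 8x8 matrix) gives the spectrum above. The 3 zero eigenvalues correspond to the 3 connected components.

[0, 0, 0, 1, 1.5858, 3, 4, 4.4142]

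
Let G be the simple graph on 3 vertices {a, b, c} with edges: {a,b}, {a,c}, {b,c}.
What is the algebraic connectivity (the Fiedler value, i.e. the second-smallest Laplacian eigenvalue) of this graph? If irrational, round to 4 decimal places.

3

Each diagonal entry of L is the vertex degree and each off-diagonal entry is -1 where an edge is present, 0 otherwise; in the order [a, b, c] the diagonal is [2, 2, 2]. The sorted Laplacian eigenvalues are [0, 3, 3]; the algebraic connectivity is the second entry, 3. The largest eigenvalue, 3, is at most the vertex count 3. By the matrix-tree theorem the graph has (1/3) * product of the nonzero eigenvalues = 3 spanning trees.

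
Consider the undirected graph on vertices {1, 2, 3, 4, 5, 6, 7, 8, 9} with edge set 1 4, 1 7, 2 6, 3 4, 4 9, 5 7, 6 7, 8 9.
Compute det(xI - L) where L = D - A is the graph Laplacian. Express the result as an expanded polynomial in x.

With the vertex order [1, 2, 3, 4, 5, 6, 7, 8, 9], the degrees are [2, 1, 1, 3, 1, 2, 3, 1, 2], giving D = diag(2, 1, 1, 3, 1, 2, 3, 1, 2) and L = D - A. L has integer entries, so p(x) = det(xI - L) has integer coefficients. Expanding the determinant yields x^9 - 16x^8 + 103x^7 - 344x^6 + 642x^5 - 672x^4 + 376x^3 - 100x^2 + 9x. The constant term is 0 because L is singular (the all-ones vector lies in its kernel). By the matrix-tree theorem the graph has (1/9) * product of the nonzero eigenvalues = 1 spanning tree.

x^9 - 16x^8 + 103x^7 - 344x^6 + 642x^5 - 672x^4 + 376x^3 - 100x^2 + 9x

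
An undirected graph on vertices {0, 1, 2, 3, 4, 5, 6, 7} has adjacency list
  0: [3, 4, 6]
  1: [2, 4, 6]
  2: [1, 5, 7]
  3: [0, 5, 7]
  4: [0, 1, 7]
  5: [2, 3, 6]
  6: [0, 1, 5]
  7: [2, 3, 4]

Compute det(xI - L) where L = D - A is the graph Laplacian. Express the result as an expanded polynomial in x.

x^8 - 24x^7 + 240x^6 - 1296x^5 + 4080x^4 - 7488x^3 + 7424x^2 - 3072x

Each diagonal entry of L is the vertex degree and each off-diagonal entry is -1 where an edge is present, 0 otherwise; in the order [0, 1, 2, 3, 4, 5, 6, 7] the diagonal is [3, 3, 3, 3, 3, 3, 3, 3]. Computing det(xI - L) by cofactor expansion (or equivalently via sum-over-permutations) gives x^8 - 24x^7 + 240x^6 - 1296x^5 + 4080x^4 - 7488x^3 + 7424x^2 - 3072x. The constant term is 0 because L is singular (the all-ones vector lies in its kernel). The eigenvalues sum to 24, which equals trace(L) = 2|E|.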